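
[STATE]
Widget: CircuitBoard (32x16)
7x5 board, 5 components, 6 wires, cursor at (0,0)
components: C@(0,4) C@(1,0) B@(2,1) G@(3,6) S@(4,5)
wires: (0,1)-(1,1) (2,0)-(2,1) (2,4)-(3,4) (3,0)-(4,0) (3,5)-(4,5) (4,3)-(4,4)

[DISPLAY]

   0 1 2 3 4 5 6                
0  [.]  ·           C           
        │                       
1   C   ·                       
                                
2   · ─ B           ·           
                    │           
3   ·               ·   ·   G   
    │                   │       
4   ·           · ─ ·   S       
Cursor: (0,0)                   
                                
                                
                                
                                
                                


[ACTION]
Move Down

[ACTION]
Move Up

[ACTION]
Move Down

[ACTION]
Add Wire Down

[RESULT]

   0 1 2 3 4 5 6                
0       ·           C           
        │                       
1  [C]  ·                       
    │                           
2   · ─ B           ·           
                    │           
3   ·               ·   ·   G   
    │                   │       
4   ·           · ─ ·   S       
Cursor: (1,0)                   
                                
                                
                                
                                
                                


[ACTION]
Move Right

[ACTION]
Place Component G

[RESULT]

   0 1 2 3 4 5 6                
0       ·           C           
        │                       
1   C  [G]                      
    │                           
2   · ─ B           ·           
                    │           
3   ·               ·   ·   G   
    │                   │       
4   ·           · ─ ·   S       
Cursor: (1,1)                   
                                
                                
                                
                                
                                


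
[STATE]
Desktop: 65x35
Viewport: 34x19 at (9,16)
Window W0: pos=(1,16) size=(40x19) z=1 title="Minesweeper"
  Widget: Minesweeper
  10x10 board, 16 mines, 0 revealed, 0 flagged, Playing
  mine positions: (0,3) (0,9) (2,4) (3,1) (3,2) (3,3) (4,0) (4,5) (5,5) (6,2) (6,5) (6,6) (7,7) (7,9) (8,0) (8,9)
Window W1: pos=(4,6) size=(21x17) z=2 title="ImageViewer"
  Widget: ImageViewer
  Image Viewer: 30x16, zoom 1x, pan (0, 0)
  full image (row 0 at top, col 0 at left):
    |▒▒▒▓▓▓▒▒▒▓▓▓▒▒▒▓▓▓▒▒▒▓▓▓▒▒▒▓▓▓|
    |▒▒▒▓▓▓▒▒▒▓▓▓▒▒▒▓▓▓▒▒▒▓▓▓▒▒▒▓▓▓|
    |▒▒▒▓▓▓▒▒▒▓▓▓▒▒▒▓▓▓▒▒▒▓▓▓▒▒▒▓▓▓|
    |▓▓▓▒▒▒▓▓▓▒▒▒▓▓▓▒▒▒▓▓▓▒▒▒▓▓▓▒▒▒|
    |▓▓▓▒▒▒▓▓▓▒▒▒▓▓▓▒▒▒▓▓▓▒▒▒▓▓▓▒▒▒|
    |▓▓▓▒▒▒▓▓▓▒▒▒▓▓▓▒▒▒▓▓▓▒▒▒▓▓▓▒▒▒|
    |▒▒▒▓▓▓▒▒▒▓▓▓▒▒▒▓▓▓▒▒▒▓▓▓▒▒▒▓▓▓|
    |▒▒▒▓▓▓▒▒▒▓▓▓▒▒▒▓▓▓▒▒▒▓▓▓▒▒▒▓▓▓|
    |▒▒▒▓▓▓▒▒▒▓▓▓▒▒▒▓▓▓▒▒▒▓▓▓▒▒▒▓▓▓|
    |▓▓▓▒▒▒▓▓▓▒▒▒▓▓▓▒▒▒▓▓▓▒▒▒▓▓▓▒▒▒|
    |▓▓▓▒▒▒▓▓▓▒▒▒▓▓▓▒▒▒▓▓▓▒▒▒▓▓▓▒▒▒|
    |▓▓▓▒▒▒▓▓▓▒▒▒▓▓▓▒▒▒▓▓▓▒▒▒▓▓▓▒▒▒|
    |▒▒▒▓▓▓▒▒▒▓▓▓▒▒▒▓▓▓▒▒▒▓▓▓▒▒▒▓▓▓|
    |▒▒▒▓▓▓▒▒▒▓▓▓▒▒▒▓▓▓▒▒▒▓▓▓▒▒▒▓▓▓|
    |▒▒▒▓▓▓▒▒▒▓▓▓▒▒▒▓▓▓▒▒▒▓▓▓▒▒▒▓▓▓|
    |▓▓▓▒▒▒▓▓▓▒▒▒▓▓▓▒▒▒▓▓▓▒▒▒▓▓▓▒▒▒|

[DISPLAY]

▓▓▒▒▒▓▓▓▒▒▒▓▓▓▒┃━━━━━━━━━━━━━━━┓  
▓▓▒▒▒▓▓▓▒▒▒▓▓▓▒┃               ┃  
▒▒▓▓▓▒▒▒▓▓▓▒▒▒▓┃───────────────┨  
▒▒▓▓▓▒▒▒▓▓▓▒▒▒▓┃               ┃  
▒▒▓▓▓▒▒▒▓▓▓▒▒▒▓┃               ┃  
▓▓▒▒▒▓▓▓▒▒▒▓▓▓▒┃               ┃  
━━━━━━━━━━━━━━━┛               ┃  
■■■                            ┃  
■■■                            ┃  
■■■                            ┃  
■■■                            ┃  
■■■                            ┃  
■■■                            ┃  
                               ┃  
                               ┃  
                               ┃  
                               ┃  
                               ┃  
━━━━━━━━━━━━━━━━━━━━━━━━━━━━━━━┛  


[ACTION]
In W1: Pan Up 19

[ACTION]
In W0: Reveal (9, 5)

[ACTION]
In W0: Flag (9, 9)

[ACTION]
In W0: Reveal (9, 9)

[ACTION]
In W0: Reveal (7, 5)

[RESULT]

▓▓▒▒▒▓▓▓▒▒▒▓▓▓▒┃━━━━━━━━━━━━━━━┓  
▓▓▒▒▒▓▓▓▒▒▒▓▓▓▒┃               ┃  
▒▒▓▓▓▒▒▒▓▓▓▒▒▒▓┃───────────────┨  
▒▒▓▓▓▒▒▒▓▓▓▒▒▒▓┃               ┃  
▒▒▓▓▓▒▒▒▓▓▓▒▒▒▓┃               ┃  
▓▓▒▒▒▓▓▓▒▒▒▓▓▓▒┃               ┃  
━━━━━━━━━━━━━━━┛               ┃  
■■■                            ┃  
■■■                            ┃  
■■■                            ┃  
■■■                            ┃  
13■                            ┃  
 1⚑                            ┃  
                               ┃  
                               ┃  
                               ┃  
                               ┃  
                               ┃  
━━━━━━━━━━━━━━━━━━━━━━━━━━━━━━━┛  


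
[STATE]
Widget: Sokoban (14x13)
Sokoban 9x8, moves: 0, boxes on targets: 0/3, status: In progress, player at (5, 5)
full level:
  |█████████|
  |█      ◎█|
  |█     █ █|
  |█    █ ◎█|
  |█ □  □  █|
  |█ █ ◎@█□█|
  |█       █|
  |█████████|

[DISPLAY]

█████████     
█      ◎█     
█     █ █     
█    █ ◎█     
█ □  □  █     
█ █ ◎@█□█     
█       █     
█████████     
Moves: 0  0/3 
              
              
              
              


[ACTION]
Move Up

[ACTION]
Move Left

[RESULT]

█████████     
█      ◎█     
█     █ █     
█    █ ◎█     
█ □  □  █     
█ █ + █□█     
█       █     
█████████     
Moves: 1  0/3 
              
              
              
              


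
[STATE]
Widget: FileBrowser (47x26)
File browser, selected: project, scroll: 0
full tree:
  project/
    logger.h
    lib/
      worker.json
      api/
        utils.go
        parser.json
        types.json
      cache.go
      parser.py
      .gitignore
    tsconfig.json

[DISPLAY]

> [-] project/                                 
    logger.h                                   
    [+] lib/                                   
    tsconfig.json                              
                                               
                                               
                                               
                                               
                                               
                                               
                                               
                                               
                                               
                                               
                                               
                                               
                                               
                                               
                                               
                                               
                                               
                                               
                                               
                                               
                                               
                                               


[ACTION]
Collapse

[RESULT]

> [+] project/                                 
                                               
                                               
                                               
                                               
                                               
                                               
                                               
                                               
                                               
                                               
                                               
                                               
                                               
                                               
                                               
                                               
                                               
                                               
                                               
                                               
                                               
                                               
                                               
                                               
                                               


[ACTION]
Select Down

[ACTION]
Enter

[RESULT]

> [-] project/                                 
    logger.h                                   
    [+] lib/                                   
    tsconfig.json                              
                                               
                                               
                                               
                                               
                                               
                                               
                                               
                                               
                                               
                                               
                                               
                                               
                                               
                                               
                                               
                                               
                                               
                                               
                                               
                                               
                                               
                                               


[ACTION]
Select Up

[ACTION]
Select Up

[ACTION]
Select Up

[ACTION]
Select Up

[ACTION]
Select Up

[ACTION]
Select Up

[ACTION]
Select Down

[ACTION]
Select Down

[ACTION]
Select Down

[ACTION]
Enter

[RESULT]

  [-] project/                                 
    logger.h                                   
    [+] lib/                                   
  > tsconfig.json                              
                                               
                                               
                                               
                                               
                                               
                                               
                                               
                                               
                                               
                                               
                                               
                                               
                                               
                                               
                                               
                                               
                                               
                                               
                                               
                                               
                                               
                                               


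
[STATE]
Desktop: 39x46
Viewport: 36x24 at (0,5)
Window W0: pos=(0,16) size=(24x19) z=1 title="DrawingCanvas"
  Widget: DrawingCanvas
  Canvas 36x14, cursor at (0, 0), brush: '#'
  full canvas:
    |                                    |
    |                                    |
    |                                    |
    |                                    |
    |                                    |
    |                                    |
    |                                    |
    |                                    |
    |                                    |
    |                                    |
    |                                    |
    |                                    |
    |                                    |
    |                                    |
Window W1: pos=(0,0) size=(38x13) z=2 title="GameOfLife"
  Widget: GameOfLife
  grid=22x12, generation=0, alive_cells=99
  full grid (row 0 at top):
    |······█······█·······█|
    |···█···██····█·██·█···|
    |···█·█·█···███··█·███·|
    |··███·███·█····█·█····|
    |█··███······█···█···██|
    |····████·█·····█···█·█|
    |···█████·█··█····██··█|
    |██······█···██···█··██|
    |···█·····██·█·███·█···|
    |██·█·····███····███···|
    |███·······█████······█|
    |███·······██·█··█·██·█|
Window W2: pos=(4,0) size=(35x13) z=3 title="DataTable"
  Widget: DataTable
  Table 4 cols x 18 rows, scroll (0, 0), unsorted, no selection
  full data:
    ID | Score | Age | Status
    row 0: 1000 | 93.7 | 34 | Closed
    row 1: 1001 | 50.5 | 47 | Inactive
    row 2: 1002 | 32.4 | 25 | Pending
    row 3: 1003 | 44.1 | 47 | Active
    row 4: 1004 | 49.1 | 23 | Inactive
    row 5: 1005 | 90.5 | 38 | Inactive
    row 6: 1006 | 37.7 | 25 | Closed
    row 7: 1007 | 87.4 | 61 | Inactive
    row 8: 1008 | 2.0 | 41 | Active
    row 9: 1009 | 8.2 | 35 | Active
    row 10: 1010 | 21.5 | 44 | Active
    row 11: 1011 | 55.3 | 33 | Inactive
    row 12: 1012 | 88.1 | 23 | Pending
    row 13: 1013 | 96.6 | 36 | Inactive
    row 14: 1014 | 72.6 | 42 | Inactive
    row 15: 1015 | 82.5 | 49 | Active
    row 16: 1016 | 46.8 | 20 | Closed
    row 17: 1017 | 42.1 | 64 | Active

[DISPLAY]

┃··█┃1000│93.7 │34 │Closed          
┃█··┃1001│50.5 │47 │Inactive        
┃···┃1002│32.4 │25 │Pending         
┃···┃1003│44.1 │47 │Active          
┃██·┃1004│49.1 │23 │Inactive        
┃···┃1005│90.5 │38 │Inactive        
┃██·┃1006│37.7 │25 │Closed          
┗━━━┗━━━━━━━━━━━━━━━━━━━━━━━━━━━━━━━
                                    
                                    
                                    
┏━━━━━━━━━━━━━━━━━━━━━━┓            
┃ DrawingCanvas        ┃            
┠──────────────────────┨            
┃+                     ┃            
┃                      ┃            
┃                      ┃            
┃                      ┃            
┃                      ┃            
┃                      ┃            
┃                      ┃            
┃                      ┃            
┃                      ┃            
┃                      ┃            


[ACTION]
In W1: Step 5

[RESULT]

┃···┃1000│93.7 │34 │Closed          
┃···┃1001│50.5 │47 │Inactive        
┃··█┃1002│32.4 │25 │Pending         
┃·█·┃1003│44.1 │47 │Active          
┃···┃1004│49.1 │23 │Inactive        
┃█··┃1005│90.5 │38 │Inactive        
┃█··┃1006│37.7 │25 │Closed          
┗━━━┗━━━━━━━━━━━━━━━━━━━━━━━━━━━━━━━
                                    
                                    
                                    
┏━━━━━━━━━━━━━━━━━━━━━━┓            
┃ DrawingCanvas        ┃            
┠──────────────────────┨            
┃+                     ┃            
┃                      ┃            
┃                      ┃            
┃                      ┃            
┃                      ┃            
┃                      ┃            
┃                      ┃            
┃                      ┃            
┃                      ┃            
┃                      ┃            


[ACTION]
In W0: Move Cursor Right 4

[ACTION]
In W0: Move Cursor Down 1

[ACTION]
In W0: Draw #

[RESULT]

┃···┃1000│93.7 │34 │Closed          
┃···┃1001│50.5 │47 │Inactive        
┃··█┃1002│32.4 │25 │Pending         
┃·█·┃1003│44.1 │47 │Active          
┃···┃1004│49.1 │23 │Inactive        
┃█··┃1005│90.5 │38 │Inactive        
┃█··┃1006│37.7 │25 │Closed          
┗━━━┗━━━━━━━━━━━━━━━━━━━━━━━━━━━━━━━
                                    
                                    
                                    
┏━━━━━━━━━━━━━━━━━━━━━━┓            
┃ DrawingCanvas        ┃            
┠──────────────────────┨            
┃                      ┃            
┃    #                 ┃            
┃                      ┃            
┃                      ┃            
┃                      ┃            
┃                      ┃            
┃                      ┃            
┃                      ┃            
┃                      ┃            
┃                      ┃            


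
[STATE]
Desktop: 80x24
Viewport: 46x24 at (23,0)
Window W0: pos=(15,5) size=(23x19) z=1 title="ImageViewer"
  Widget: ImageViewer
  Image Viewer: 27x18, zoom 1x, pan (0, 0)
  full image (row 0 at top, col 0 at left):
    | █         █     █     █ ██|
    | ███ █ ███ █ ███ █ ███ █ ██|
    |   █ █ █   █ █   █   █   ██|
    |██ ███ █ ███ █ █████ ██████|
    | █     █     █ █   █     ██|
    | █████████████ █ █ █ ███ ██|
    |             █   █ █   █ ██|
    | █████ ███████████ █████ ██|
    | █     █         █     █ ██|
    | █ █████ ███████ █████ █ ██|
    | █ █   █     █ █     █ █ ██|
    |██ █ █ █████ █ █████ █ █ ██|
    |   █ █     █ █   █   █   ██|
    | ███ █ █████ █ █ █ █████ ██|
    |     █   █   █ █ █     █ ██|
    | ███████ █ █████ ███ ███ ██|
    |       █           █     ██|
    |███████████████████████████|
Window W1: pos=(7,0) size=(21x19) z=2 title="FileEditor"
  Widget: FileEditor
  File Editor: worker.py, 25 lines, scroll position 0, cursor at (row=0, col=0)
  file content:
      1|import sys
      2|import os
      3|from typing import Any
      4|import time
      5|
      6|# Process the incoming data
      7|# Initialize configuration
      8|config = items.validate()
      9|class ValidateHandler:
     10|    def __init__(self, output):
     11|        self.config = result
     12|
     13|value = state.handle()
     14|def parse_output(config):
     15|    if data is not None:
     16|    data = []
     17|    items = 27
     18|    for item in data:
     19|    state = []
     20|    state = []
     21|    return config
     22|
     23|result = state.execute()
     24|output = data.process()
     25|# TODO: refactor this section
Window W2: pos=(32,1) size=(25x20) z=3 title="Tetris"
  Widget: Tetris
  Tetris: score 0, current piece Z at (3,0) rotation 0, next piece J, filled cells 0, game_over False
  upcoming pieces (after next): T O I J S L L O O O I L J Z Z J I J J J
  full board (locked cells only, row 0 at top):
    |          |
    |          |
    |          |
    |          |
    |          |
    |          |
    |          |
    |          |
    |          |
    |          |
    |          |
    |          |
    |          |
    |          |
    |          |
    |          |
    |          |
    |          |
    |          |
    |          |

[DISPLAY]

━━━━┓                                         
    ┃    ┏━━━━━━━━━━━━━━━━━━━━━━━┓            
────┨    ┃ Tetris                ┃            
   ▲┃    ┠───────────────────────┨            
   █┃    ┃          │Next:       ┃            
ort░┃━━━━┃          │█           ┃            
   ░┃    ┃          │███         ┃            
   ░┃────┃          │            ┃            
nco░┃    ┃          │            ┃            
nfi░┃ ███┃          │            ┃            
val░┃ █  ┃          │Score:      ┃            
and░┃ █ █┃          │0           ┃            
_(s░┃ █ █┃          │            ┃            
nfi░┃██ █┃          │            ┃            
   ░┃ █  ┃          │            ┃            
and░┃████┃          │            ┃            
t(c░┃    ┃          │            ┃            
not▼┃████┃          │            ┃            
━━━━┛ █ █┃          │            ┃            
█████ █ █┃          │            ┃            
    █ █  ┗━━━━━━━━━━━━━━━━━━━━━━━┛            
█████ █ █ █ ██┃                               
  █   █ █ █   ┃                               
━━━━━━━━━━━━━━┛                               


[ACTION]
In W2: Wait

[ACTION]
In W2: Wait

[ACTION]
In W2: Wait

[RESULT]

━━━━┓                                         
    ┃    ┏━━━━━━━━━━━━━━━━━━━━━━━┓            
────┨    ┃ Tetris                ┃            
   ▲┃    ┠───────────────────────┨            
   █┃    ┃    ▓▓    │Next:       ┃            
ort░┃━━━━┃          │█           ┃            
   ░┃    ┃          │███         ┃            
   ░┃────┃          │            ┃            
nco░┃    ┃          │            ┃            
nfi░┃ ███┃          │            ┃            
val░┃ █  ┃          │Score:      ┃            
and░┃ █ █┃          │0           ┃            
_(s░┃ █ █┃          │            ┃            
nfi░┃██ █┃          │            ┃            
   ░┃ █  ┃          │            ┃            
and░┃████┃          │            ┃            
t(c░┃    ┃          │            ┃            
not▼┃████┃          │            ┃            
━━━━┛ █ █┃          │            ┃            
█████ █ █┃          │            ┃            
    █ █  ┗━━━━━━━━━━━━━━━━━━━━━━━┛            
█████ █ █ █ ██┃                               
  █   █ █ █   ┃                               
━━━━━━━━━━━━━━┛                               


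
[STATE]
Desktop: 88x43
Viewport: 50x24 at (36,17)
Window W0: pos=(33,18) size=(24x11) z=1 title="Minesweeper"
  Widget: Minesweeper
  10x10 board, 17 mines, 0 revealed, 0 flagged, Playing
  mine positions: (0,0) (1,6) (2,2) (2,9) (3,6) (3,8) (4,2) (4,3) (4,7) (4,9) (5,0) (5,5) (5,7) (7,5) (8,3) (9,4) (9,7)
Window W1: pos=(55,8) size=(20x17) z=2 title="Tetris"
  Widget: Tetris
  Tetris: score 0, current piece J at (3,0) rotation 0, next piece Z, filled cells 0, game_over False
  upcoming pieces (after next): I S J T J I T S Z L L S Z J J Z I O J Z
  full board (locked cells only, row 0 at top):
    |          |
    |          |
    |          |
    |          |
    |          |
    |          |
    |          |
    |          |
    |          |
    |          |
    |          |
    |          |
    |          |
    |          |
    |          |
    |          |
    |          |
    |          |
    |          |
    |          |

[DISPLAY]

                   ┃                  ┃           
━━━━━━━━━━━━━━━━━━━┃                  ┃           
inesweeper         ┃                  ┃           
───────────────────┃                  ┃           
■■■■■■■■           ┃                  ┃           
■■■■■■■■           ┃                  ┃           
■■■■■■■■           ┃                  ┃           
■■■■■■■■           ┗━━━━━━━━━━━━━━━━━━┛           
■■■■■■■■            ┃                             
■■■■■■■■            ┃                             
■■■■■■■■            ┃                             
━━━━━━━━━━━━━━━━━━━━┛                             
                                                  
                                                  
                                                  
                                                  
                                                  
                                                  
                                                  
                                                  
                                                  
                                                  
                                                  
                                                  


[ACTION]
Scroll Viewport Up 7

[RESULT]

                   ┠──────────────────┨           
                   ┃                  ┃           
                   ┃                  ┃           
                   ┃                  ┃           
                   ┃                  ┃           
                   ┃                  ┃           
                   ┃                  ┃           
                   ┃                  ┃           
━━━━━━━━━━━━━━━━━━━┃                  ┃           
inesweeper         ┃                  ┃           
───────────────────┃                  ┃           
■■■■■■■■           ┃                  ┃           
■■■■■■■■           ┃                  ┃           
■■■■■■■■           ┃                  ┃           
■■■■■■■■           ┗━━━━━━━━━━━━━━━━━━┛           
■■■■■■■■            ┃                             
■■■■■■■■            ┃                             
■■■■■■■■            ┃                             
━━━━━━━━━━━━━━━━━━━━┛                             
                                                  
                                                  
                                                  
                                                  
                                                  


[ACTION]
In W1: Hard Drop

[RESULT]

                   ┠──────────────────┨           
                   ┃                  ┃           
                   ┃                  ┃           
                   ┃                  ┃           
                   ┃                  ┃           
                   ┃                  ┃           
                   ┃                  ┃           
                   ┃                  ┃           
━━━━━━━━━━━━━━━━━━━┃                  ┃           
inesweeper         ┃                  ┃           
───────────────────┃                  ┃           
■■■■■■■■           ┃                  ┃           
■■■■■■■■           ┃   █              ┃           
■■■■■■■■           ┃   ███            ┃           
■■■■■■■■           ┗━━━━━━━━━━━━━━━━━━┛           
■■■■■■■■            ┃                             
■■■■■■■■            ┃                             
■■■■■■■■            ┃                             
━━━━━━━━━━━━━━━━━━━━┛                             
                                                  
                                                  
                                                  
                                                  
                                                  


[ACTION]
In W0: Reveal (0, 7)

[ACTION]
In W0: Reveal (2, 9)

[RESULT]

                   ┠──────────────────┨           
                   ┃                  ┃           
                   ┃                  ┃           
                   ┃                  ┃           
                   ┃                  ┃           
                   ┃                  ┃           
                   ┃                  ┃           
                   ┃                  ┃           
━━━━━━━━━━━━━━━━━━━┃                  ┃           
inesweeper         ┃                  ┃           
───────────────────┃                  ┃           
■■■■■1■■           ┃                  ┃           
■■■■✹■■■           ┃   █              ┃           
✹■■■■■■✹           ┃   ███            ┃           
■■■■✹■✹■           ┗━━━━━━━━━━━━━━━━━━┛           
✹✹■■■✹■✹            ┃                             
■■■✹■✹■■            ┃                             
■■■■■■■■            ┃                             
━━━━━━━━━━━━━━━━━━━━┛                             
                                                  
                                                  
                                                  
                                                  
                                                  


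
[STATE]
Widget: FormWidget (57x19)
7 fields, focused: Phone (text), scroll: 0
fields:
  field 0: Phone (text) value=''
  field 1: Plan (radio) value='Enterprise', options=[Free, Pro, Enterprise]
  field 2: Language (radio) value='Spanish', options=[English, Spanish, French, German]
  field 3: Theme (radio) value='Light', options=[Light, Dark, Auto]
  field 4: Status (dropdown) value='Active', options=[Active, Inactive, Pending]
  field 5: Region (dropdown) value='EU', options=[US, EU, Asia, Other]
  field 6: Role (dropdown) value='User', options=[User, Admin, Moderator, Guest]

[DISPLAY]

> Phone:      [                                         ]
  Plan:       ( ) Free  ( ) Pro  (●) Enterprise          
  Language:   ( ) English  (●) Spanish  ( ) French  ( ) G
  Theme:      (●) Light  ( ) Dark  ( ) Auto              
  Status:     [Active                                  ▼]
  Region:     [EU                                      ▼]
  Role:       [User                                    ▼]
                                                         
                                                         
                                                         
                                                         
                                                         
                                                         
                                                         
                                                         
                                                         
                                                         
                                                         
                                                         


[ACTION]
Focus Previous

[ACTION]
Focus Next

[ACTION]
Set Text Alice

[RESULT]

> Phone:      [Alice                                    ]
  Plan:       ( ) Free  ( ) Pro  (●) Enterprise          
  Language:   ( ) English  (●) Spanish  ( ) French  ( ) G
  Theme:      (●) Light  ( ) Dark  ( ) Auto              
  Status:     [Active                                  ▼]
  Region:     [EU                                      ▼]
  Role:       [User                                    ▼]
                                                         
                                                         
                                                         
                                                         
                                                         
                                                         
                                                         
                                                         
                                                         
                                                         
                                                         
                                                         


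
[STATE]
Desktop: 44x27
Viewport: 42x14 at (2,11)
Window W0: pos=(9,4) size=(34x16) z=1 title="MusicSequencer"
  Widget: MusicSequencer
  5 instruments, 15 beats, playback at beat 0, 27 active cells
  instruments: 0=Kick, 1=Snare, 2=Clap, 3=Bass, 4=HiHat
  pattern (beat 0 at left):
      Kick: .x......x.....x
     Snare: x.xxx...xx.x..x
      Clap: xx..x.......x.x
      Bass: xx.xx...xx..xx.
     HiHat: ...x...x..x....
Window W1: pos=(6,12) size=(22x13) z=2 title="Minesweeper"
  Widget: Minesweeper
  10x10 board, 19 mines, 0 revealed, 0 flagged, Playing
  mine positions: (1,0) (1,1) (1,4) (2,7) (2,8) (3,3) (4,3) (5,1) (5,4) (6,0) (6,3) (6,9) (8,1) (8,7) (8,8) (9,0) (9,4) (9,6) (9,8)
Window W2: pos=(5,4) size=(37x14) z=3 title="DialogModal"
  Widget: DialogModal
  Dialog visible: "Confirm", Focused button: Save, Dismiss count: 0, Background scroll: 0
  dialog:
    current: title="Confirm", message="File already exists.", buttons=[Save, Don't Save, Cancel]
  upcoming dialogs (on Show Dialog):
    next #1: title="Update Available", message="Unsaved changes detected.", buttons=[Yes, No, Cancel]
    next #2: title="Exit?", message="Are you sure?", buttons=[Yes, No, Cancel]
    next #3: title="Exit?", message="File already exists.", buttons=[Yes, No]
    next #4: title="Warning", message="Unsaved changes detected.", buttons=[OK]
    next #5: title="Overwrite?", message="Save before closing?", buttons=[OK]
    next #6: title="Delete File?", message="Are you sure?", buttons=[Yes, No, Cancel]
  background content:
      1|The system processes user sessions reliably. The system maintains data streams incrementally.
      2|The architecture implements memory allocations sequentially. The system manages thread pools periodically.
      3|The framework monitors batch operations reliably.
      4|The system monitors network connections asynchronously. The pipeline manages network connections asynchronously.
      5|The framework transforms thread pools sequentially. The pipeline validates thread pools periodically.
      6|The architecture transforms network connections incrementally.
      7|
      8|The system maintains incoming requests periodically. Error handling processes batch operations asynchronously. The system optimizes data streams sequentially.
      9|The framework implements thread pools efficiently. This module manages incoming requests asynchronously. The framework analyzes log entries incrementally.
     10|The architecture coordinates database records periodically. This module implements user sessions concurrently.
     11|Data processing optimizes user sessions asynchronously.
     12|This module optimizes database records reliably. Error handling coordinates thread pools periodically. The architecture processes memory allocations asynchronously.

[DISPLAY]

   ┃Th│     File already exists.    │oo┃┃ 
   ┃Th│ [Save]  Don't Save   Cancel │rk┃┃ 
   ┃  └─────────────────────────────┘  ┃┃ 
   ┃The system maintains incoming reque┃┃ 
   ┃The framework implements thread poo┃┃ 
   ┃The architecture coordinates databa┃┃ 
   ┗━━━━━━━━━━━━━━━━━━━━━━━━━━━━━━━━━━━┛┃ 
    ┃■■■■■■■■■■          ┃              ┃ 
    ┃■■■■■■■■■■          ┃━━━━━━━━━━━━━━┛ 
    ┃■■■■■■■■■■          ┃                
    ┃■■■■■■■■■■          ┃                
    ┃■■■■■■■■■■          ┃                
    ┃■■■■■■■■■■          ┃                
    ┗━━━━━━━━━━━━━━━━━━━━┛                


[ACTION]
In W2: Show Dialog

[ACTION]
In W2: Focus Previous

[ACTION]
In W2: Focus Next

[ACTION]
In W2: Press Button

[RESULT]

   ┃The framework transforms thread poo┃┃ 
   ┃The architecture transforms network┃┃ 
   ┃                                   ┃┃ 
   ┃The system maintains incoming reque┃┃ 
   ┃The framework implements thread poo┃┃ 
   ┃The architecture coordinates databa┃┃ 
   ┗━━━━━━━━━━━━━━━━━━━━━━━━━━━━━━━━━━━┛┃ 
    ┃■■■■■■■■■■          ┃              ┃ 
    ┃■■■■■■■■■■          ┃━━━━━━━━━━━━━━┛ 
    ┃■■■■■■■■■■          ┃                
    ┃■■■■■■■■■■          ┃                
    ┃■■■■■■■■■■          ┃                
    ┃■■■■■■■■■■          ┃                
    ┗━━━━━━━━━━━━━━━━━━━━┛                


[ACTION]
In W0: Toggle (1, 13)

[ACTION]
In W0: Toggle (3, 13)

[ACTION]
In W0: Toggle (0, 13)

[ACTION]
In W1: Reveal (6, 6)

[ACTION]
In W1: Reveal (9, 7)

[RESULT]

   ┃The framework transforms thread poo┃┃ 
   ┃The architecture transforms network┃┃ 
   ┃                                   ┃┃ 
   ┃The system maintains incoming reque┃┃ 
   ┃The framework implements thread poo┃┃ 
   ┃The architecture coordinates databa┃┃ 
   ┗━━━━━━━━━━━━━━━━━━━━━━━━━━━━━━━━━━━┛┃ 
    ┃■■■■2 1221          ┃              ┃ 
    ┃■■■■31              ┃━━━━━━━━━━━━━━┛ 
    ┃■■■■■1  11          ┃                
    ┃■■■■21  1■          ┃                
    ┃■■■■1 123■          ┃                
    ┃■■■■122■■■          ┃                
    ┗━━━━━━━━━━━━━━━━━━━━┛                
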